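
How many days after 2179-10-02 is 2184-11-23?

Oct 2, 2179 → Oct 2, 2180: 366 days (Feb 29, 2180 is in that span).
Oct 2, 2180 → Oct 2, 2181: 365 days.
Oct 2, 2181 → Oct 2, 2182: 365 days.
Oct 2, 2182 → Oct 2, 2183: 365 days.
Oct 2, 2183 → Oct 2, 2184: 366 days (Feb 29, 2184 is in that span).
Oct 2, 2184 → Nov 2, 2184: 31 days (October has 31).
Nov 2, 2184 → Nov 23, 2184: 21 days.
Total: 1879 days.

1879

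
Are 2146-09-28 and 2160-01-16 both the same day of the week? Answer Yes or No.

Yes

From Sep 28, 2146 to Jan 16, 2160 is 4858 days.
4858 mod 7 = 0, so they are the same weekday.
(Sep 28, 2146 is a Wednesday; Jan 16, 2160 is a Wednesday.)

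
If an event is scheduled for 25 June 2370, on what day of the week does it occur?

Doomsday rule: the anchor day for the 2300s is Wednesday. For year 70: 70÷12 = 5 r 10, and 10÷4 = 2, so 5+10+2 = 17.
Wednesday + 17 ≡ Saturday — that's 2370's doomsday.
In June the doomsday date is Jun 6.
Jun 25 is 19 days after Jun 6; 19 mod 7 = 5, so Saturday + 5 = Thursday.

Thursday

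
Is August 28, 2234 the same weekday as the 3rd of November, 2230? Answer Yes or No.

No

From Nov 3, 2230 to Aug 28, 2234 is 1394 days.
1394 mod 7 = 1, so they are different weekdays.
(Nov 3, 2230 is a Wednesday; Aug 28, 2234 is a Thursday.)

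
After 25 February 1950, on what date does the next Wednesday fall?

Feb 25, 1950 is a Saturday.
From Saturday to the next Wednesday is 4 days.
Feb 25, 1950 + 4 = Mar 1, 1950.

March 1, 1950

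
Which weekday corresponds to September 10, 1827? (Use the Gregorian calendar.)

January 1, 1827 is a Monday.
Jan 1, 1827 → Feb 1, 1827: 31 days (January has 31).
Feb 1, 1827 → Mar 1, 1827: 28 days (February has 28).
Mar 1, 1827 → Apr 1, 1827: 31 days (March has 31).
Apr 1, 1827 → May 1, 1827: 30 days (April has 30).
May 1, 1827 → Jun 1, 1827: 31 days (May has 31).
Jun 1, 1827 → Jul 1, 1827: 30 days (June has 30).
Jul 1, 1827 → Aug 1, 1827: 31 days (July has 31).
Aug 1, 1827 → Sep 1, 1827: 31 days (August has 31).
Sep 1, 1827 → Sep 10, 1827: 9 days.
Total: 252 days.
252 mod 7 = 0, so Monday + 0 = Monday.

Monday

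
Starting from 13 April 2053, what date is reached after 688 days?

March 2, 2055

+365 (one year) → Apr 13, 2054 (323 left).
Apr has 30 days: +18 → May 1, 2054 (305 left).
May has 31 days: +31 → Jun 1, 2054 (274 left).
Jun has 30 days: +30 → Jul 1, 2054 (244 left).
Jul has 31 days: +31 → Aug 1, 2054 (213 left).
Aug has 31 days: +31 → Sep 1, 2054 (182 left).
Sep has 30 days: +30 → Oct 1, 2054 (152 left).
Oct has 31 days: +31 → Nov 1, 2054 (121 left).
Nov has 30 days: +30 → Dec 1, 2054 (91 left).
Dec has 31 days: +31 → Jan 1, 2055 (60 left).
Jan has 31 days: +31 → Feb 1, 2055 (29 left).
Feb has 28 days: +28 → Mar 1, 2055 (1 left).
+1 → Mar 2, 2055.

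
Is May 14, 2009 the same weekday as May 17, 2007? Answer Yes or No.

Yes

From May 17, 2007 to May 14, 2009 is 728 days.
728 mod 7 = 0, so they are the same weekday.
(May 17, 2007 is a Thursday; May 14, 2009 is a Thursday.)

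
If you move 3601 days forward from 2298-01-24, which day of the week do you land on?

Jan 24, 2298 is a Monday.
3601 mod 7 = 3, so 3601 days after a Monday is Monday + 3 = Thursday.

Thursday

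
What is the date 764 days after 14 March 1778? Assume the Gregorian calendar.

April 16, 1780

+365 (one year) → Mar 14, 1779 (399 left).
Mar has 31 days: +18 → Apr 1, 1779 (381 left).
Apr has 30 days: +30 → May 1, 1779 (351 left).
May has 31 days: +31 → Jun 1, 1779 (320 left).
Jun has 30 days: +30 → Jul 1, 1779 (290 left).
Jul has 31 days: +31 → Aug 1, 1779 (259 left).
Aug has 31 days: +31 → Sep 1, 1779 (228 left).
Sep has 30 days: +30 → Oct 1, 1779 (198 left).
Oct has 31 days: +31 → Nov 1, 1779 (167 left).
Nov has 30 days: +30 → Dec 1, 1779 (137 left).
Dec has 31 days: +31 → Jan 1, 1780 (106 left).
Jan has 31 days: +31 → Feb 1, 1780 (75 left).
Feb has 29 days: +29 → Mar 1, 1780 (46 left).
Mar has 31 days: +31 → Apr 1, 1780 (15 left).
+15 → Apr 16, 1780.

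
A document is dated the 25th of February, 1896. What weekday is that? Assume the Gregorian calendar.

Doomsday rule: the anchor day for the 1800s is Friday. For year 96: 96÷12 = 8 r 0, and 0÷4 = 0, so 8+0+0 = 8.
Friday + 8 ≡ Saturday — that's 1896's doomsday.
In February the doomsday date is Feb 29 (1896 is a leap year (divisible by 4)).
Feb 25 is 4 days before Feb 29; 4 mod 7 = 4, so Saturday − 4 = Tuesday.

Tuesday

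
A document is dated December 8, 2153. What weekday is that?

Saturday

January 1, 2153 is a Monday.
Jan 1, 2153 → Feb 1, 2153: 31 days (January has 31).
Feb 1, 2153 → Mar 1, 2153: 28 days (February has 28).
Mar 1, 2153 → Apr 1, 2153: 31 days (March has 31).
Apr 1, 2153 → May 1, 2153: 30 days (April has 30).
May 1, 2153 → Jun 1, 2153: 31 days (May has 31).
Jun 1, 2153 → Jul 1, 2153: 30 days (June has 30).
Jul 1, 2153 → Aug 1, 2153: 31 days (July has 31).
Aug 1, 2153 → Sep 1, 2153: 31 days (August has 31).
Sep 1, 2153 → Oct 1, 2153: 30 days (September has 30).
Oct 1, 2153 → Nov 1, 2153: 31 days (October has 31).
Nov 1, 2153 → Dec 1, 2153: 30 days (November has 30).
Dec 1, 2153 → Dec 8, 2153: 7 days.
Total: 341 days.
341 mod 7 = 5, so Monday + 5 = Saturday.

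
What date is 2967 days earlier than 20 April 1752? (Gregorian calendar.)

March 6, 1744

−366 (one year; includes Feb 29, 1752) → Apr 20, 1751 (2601 left).
−365 (one year) → Apr 20, 1750 (2236 left).
−365 (one year) → Apr 20, 1749 (1871 left).
−365 (one year) → Apr 20, 1748 (1506 left).
−366 (one year; includes Feb 29, 1748) → Apr 20, 1747 (1140 left).
−365 (one year) → Apr 20, 1746 (775 left).
−365 (one year) → Apr 20, 1745 (410 left).
−365 (one year) → Apr 20, 1744 (45 left).
−20 → Mar 31, 1744 (end of Mar, 31 days; 25 left).
−25 → Mar 6, 1744.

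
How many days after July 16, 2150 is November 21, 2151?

493

Jul 16, 2150 → Jul 16, 2151: 365 days.
Jul 16, 2151 → Aug 16, 2151: 31 days (July has 31).
Aug 16, 2151 → Sep 16, 2151: 31 days (August has 31).
Sep 16, 2151 → Oct 16, 2151: 30 days (September has 30).
Oct 16, 2151 → Nov 16, 2151: 31 days (October has 31).
Nov 16, 2151 → Nov 21, 2151: 5 days.
Total: 493 days.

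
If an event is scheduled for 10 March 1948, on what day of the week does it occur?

Wednesday

January 1, 1948 is a Thursday.
Jan 1, 1948 → Feb 1, 1948: 31 days (January has 31).
Feb 1, 1948 → Mar 1, 1948: 29 days (February has 29).
Mar 1, 1948 → Mar 10, 1948: 9 days.
Total: 69 days.
69 mod 7 = 6, so Thursday + 6 = Wednesday.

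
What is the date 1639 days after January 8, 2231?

July 5, 2235

+365 (one year) → Jan 8, 2232 (1274 left).
+366 (one year; includes Feb 29, 2232) → Jan 8, 2233 (908 left).
+365 (one year) → Jan 8, 2234 (543 left).
+365 (one year) → Jan 8, 2235 (178 left).
Jan has 31 days: +24 → Feb 1, 2235 (154 left).
Feb has 28 days: +28 → Mar 1, 2235 (126 left).
Mar has 31 days: +31 → Apr 1, 2235 (95 left).
Apr has 30 days: +30 → May 1, 2235 (65 left).
May has 31 days: +31 → Jun 1, 2235 (34 left).
Jun has 30 days: +30 → Jul 1, 2235 (4 left).
+4 → Jul 5, 2235.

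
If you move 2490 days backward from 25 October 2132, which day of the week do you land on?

Monday

First find the weekday of Oct 25, 2132. Doomsday rule: the anchor day for the 2100s is Sunday. For year 32: 32÷12 = 2 r 8, and 8÷4 = 2, so 2+8+2 = 12.
Sunday + 12 ≡ Friday — that's 2132's doomsday.
In October the doomsday date is Oct 10.
Oct 25 is 15 days after Oct 10; 15 mod 7 = 1, so Friday + 1 = Saturday.
2490 mod 7 = 5, so 2490 days before a Saturday is Saturday − 5 = Monday.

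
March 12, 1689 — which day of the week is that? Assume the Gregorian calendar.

Saturday

Doomsday rule: the anchor day for the 1600s is Tuesday. For year 89: 89÷12 = 7 r 5, and 5÷4 = 1, so 7+5+1 = 13.
Tuesday + 13 ≡ Monday — that's 1689's doomsday.
In March the doomsday date is Mar 14.
Mar 12 is 2 days before Mar 14; 2 mod 7 = 2, so Monday − 2 = Saturday.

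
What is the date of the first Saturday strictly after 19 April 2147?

April 22, 2147

Apr 19, 2147 is a Wednesday.
From Wednesday to the next Saturday is 3 days.
Apr 19, 2147 + 3 = Apr 22, 2147.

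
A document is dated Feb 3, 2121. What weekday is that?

Monday

Doomsday rule: the anchor day for the 2100s is Sunday. For year 21: 21÷12 = 1 r 9, and 9÷4 = 2, so 1+9+2 = 12.
Sunday + 12 ≡ Friday — that's 2121's doomsday.
In February the doomsday date is Feb 28 (2121 is not a leap year).
Feb 3 is 25 days before Feb 28; 25 mod 7 = 4, so Friday − 4 = Monday.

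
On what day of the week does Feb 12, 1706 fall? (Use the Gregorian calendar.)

Doomsday rule: the anchor day for the 1700s is Sunday. For year 06: 6÷12 = 0 r 6, and 6÷4 = 1, so 0+6+1 = 7.
Sunday + 7 ≡ Sunday — that's 1706's doomsday.
In February the doomsday date is Feb 28 (1706 is not a leap year).
Feb 12 is 16 days before Feb 28; 16 mod 7 = 2, so Sunday − 2 = Friday.

Friday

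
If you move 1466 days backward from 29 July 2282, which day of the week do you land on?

Jul 29, 2282 is a Saturday.
1466 mod 7 = 3, so 1466 days before a Saturday is Saturday − 3 = Wednesday.

Wednesday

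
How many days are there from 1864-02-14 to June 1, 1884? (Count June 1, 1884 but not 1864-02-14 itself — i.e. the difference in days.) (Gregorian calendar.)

7413

Feb 14, 1864 → Feb 14, 1865: 366 days (Feb 29, 1864 is in that span).
Feb 14, 1865 → Feb 14, 1866: 365 days.
Feb 14, 1866 → Feb 14, 1867: 365 days.
Feb 14, 1867 → Feb 14, 1868: 365 days.
Feb 14, 1868 → Feb 14, 1869: 366 days (Feb 29, 1868 is in that span).
Feb 14, 1869 → Feb 14, 1870: 365 days.
Feb 14, 1870 → Feb 14, 1871: 365 days.
Feb 14, 1871 → Feb 14, 1872: 365 days.
Feb 14, 1872 → Feb 14, 1873: 366 days (Feb 29, 1872 is in that span).
Feb 14, 1873 → Feb 14, 1874: 365 days.
Feb 14, 1874 → Feb 14, 1875: 365 days.
Feb 14, 1875 → Feb 14, 1876: 365 days.
Feb 14, 1876 → Feb 14, 1877: 366 days (Feb 29, 1876 is in that span).
Feb 14, 1877 → Feb 14, 1878: 365 days.
Feb 14, 1878 → Feb 14, 1879: 365 days.
Feb 14, 1879 → Feb 14, 1880: 365 days.
Feb 14, 1880 → Feb 14, 1881: 366 days (Feb 29, 1880 is in that span).
Feb 14, 1881 → Feb 14, 1882: 365 days.
Feb 14, 1882 → Feb 14, 1883: 365 days.
Feb 14, 1883 → Feb 14, 1884: 365 days.
Feb 14, 1884 → Mar 14, 1884: 29 days (February has 29).
Mar 14, 1884 → Apr 14, 1884: 31 days (March has 31).
Apr 14, 1884 → May 14, 1884: 30 days (April has 30).
May 14, 1884 → Jun 1, 1884: 18 days.
Total: 7413 days.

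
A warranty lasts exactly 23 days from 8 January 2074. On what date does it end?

+23 → Jan 31, 2074.

January 31, 2074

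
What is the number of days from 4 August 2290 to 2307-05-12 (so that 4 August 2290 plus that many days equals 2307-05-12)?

6124

Aug 4, 2290 → Aug 4, 2291: 365 days.
Aug 4, 2291 → Aug 4, 2292: 366 days (Feb 29, 2292 is in that span).
Aug 4, 2292 → Aug 4, 2293: 365 days.
Aug 4, 2293 → Aug 4, 2294: 365 days.
Aug 4, 2294 → Aug 4, 2295: 365 days.
Aug 4, 2295 → Aug 4, 2296: 366 days (Feb 29, 2296 is in that span).
Aug 4, 2296 → Aug 4, 2297: 365 days.
Aug 4, 2297 → Aug 4, 2298: 365 days.
Aug 4, 2298 → Aug 4, 2299: 365 days.
Aug 4, 2299 → Aug 4, 2300: 365 days.
Aug 4, 2300 → Aug 4, 2301: 365 days.
Aug 4, 2301 → Aug 4, 2302: 365 days.
Aug 4, 2302 → Aug 4, 2303: 365 days.
Aug 4, 2303 → Aug 4, 2304: 366 days (Feb 29, 2304 is in that span).
Aug 4, 2304 → Aug 4, 2305: 365 days.
Aug 4, 2305 → Aug 4, 2306: 365 days.
Aug 4, 2306 → Sep 4, 2306: 31 days (August has 31).
Sep 4, 2306 → Oct 4, 2306: 30 days (September has 30).
Oct 4, 2306 → Nov 4, 2306: 31 days (October has 31).
Nov 4, 2306 → Dec 4, 2306: 30 days (November has 30).
Dec 4, 2306 → Jan 4, 2307: 31 days (December has 31).
Jan 4, 2307 → Feb 4, 2307: 31 days (January has 31).
Feb 4, 2307 → Mar 4, 2307: 28 days (February has 28).
Mar 4, 2307 → Apr 4, 2307: 31 days (March has 31).
Apr 4, 2307 → May 4, 2307: 30 days (April has 30).
May 4, 2307 → May 12, 2307: 8 days.
Total: 6124 days.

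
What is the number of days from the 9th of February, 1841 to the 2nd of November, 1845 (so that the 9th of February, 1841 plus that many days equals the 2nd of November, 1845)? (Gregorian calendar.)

1727

Feb 9, 1841 → Feb 9, 1842: 365 days.
Feb 9, 1842 → Feb 9, 1843: 365 days.
Feb 9, 1843 → Feb 9, 1844: 365 days.
Feb 9, 1844 → Feb 9, 1845: 366 days (Feb 29, 1844 is in that span).
Feb 9, 1845 → Mar 9, 1845: 28 days (February has 28).
Mar 9, 1845 → Apr 9, 1845: 31 days (March has 31).
Apr 9, 1845 → May 9, 1845: 30 days (April has 30).
May 9, 1845 → Jun 9, 1845: 31 days (May has 31).
Jun 9, 1845 → Jul 9, 1845: 30 days (June has 30).
Jul 9, 1845 → Aug 9, 1845: 31 days (July has 31).
Aug 9, 1845 → Sep 9, 1845: 31 days (August has 31).
Sep 9, 1845 → Oct 9, 1845: 30 days (September has 30).
Oct 9, 1845 → Nov 2, 1845: 24 days.
Total: 1727 days.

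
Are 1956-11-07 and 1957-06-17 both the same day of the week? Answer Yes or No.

No

From Nov 7, 1956 to Jun 17, 1957 is 222 days.
222 mod 7 = 5, so they are different weekdays.
(Nov 7, 1956 is a Wednesday; Jun 17, 1957 is a Monday.)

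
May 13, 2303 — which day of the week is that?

Wednesday

Doomsday rule: the anchor day for the 2300s is Wednesday. For year 03: 3÷12 = 0 r 3, and 3÷4 = 0, so 0+3+0 = 3.
Wednesday + 3 ≡ Saturday — that's 2303's doomsday.
In May the doomsday date is May 9.
May 13 is 4 days after May 9; 4 mod 7 = 4, so Saturday + 4 = Wednesday.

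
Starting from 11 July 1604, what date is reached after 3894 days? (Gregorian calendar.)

March 10, 1615

+365 (one year) → Jul 11, 1605 (3529 left).
+365 (one year) → Jul 11, 1606 (3164 left).
+365 (one year) → Jul 11, 1607 (2799 left).
+366 (one year; includes Feb 29, 1608) → Jul 11, 1608 (2433 left).
+365 (one year) → Jul 11, 1609 (2068 left).
+365 (one year) → Jul 11, 1610 (1703 left).
+365 (one year) → Jul 11, 1611 (1338 left).
+366 (one year; includes Feb 29, 1612) → Jul 11, 1612 (972 left).
+365 (one year) → Jul 11, 1613 (607 left).
+365 (one year) → Jul 11, 1614 (242 left).
Jul has 31 days: +21 → Aug 1, 1614 (221 left).
Aug has 31 days: +31 → Sep 1, 1614 (190 left).
Sep has 30 days: +30 → Oct 1, 1614 (160 left).
Oct has 31 days: +31 → Nov 1, 1614 (129 left).
Nov has 30 days: +30 → Dec 1, 1614 (99 left).
Dec has 31 days: +31 → Jan 1, 1615 (68 left).
Jan has 31 days: +31 → Feb 1, 1615 (37 left).
Feb has 28 days: +28 → Mar 1, 1615 (9 left).
+9 → Mar 10, 1615.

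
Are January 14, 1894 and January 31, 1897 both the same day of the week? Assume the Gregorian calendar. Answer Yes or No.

Yes

From Jan 14, 1894 to Jan 31, 1897 is 1113 days.
1113 mod 7 = 0, so they are the same weekday.
(Jan 14, 1894 is a Sunday; Jan 31, 1897 is a Sunday.)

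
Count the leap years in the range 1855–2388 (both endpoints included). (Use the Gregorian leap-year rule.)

130

Multiples of 4 in [1855,2388]: 134.
Of those, multiples of 100: 5 (not leap unless ÷400).
Multiples of 400: 1.
Leap years = 134 − 5 + 1 = 130.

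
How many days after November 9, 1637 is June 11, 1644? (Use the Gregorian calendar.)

2406

Nov 9, 1637 → Nov 9, 1638: 365 days.
Nov 9, 1638 → Nov 9, 1639: 365 days.
Nov 9, 1639 → Nov 9, 1640: 366 days (Feb 29, 1640 is in that span).
Nov 9, 1640 → Nov 9, 1641: 365 days.
Nov 9, 1641 → Nov 9, 1642: 365 days.
Nov 9, 1642 → Nov 9, 1643: 365 days.
Nov 9, 1643 → Dec 9, 1643: 30 days (November has 30).
Dec 9, 1643 → Jan 9, 1644: 31 days (December has 31).
Jan 9, 1644 → Feb 9, 1644: 31 days (January has 31).
Feb 9, 1644 → Mar 9, 1644: 29 days (February has 29).
Mar 9, 1644 → Apr 9, 1644: 31 days (March has 31).
Apr 9, 1644 → May 9, 1644: 30 days (April has 30).
May 9, 1644 → Jun 9, 1644: 31 days (May has 31).
Jun 9, 1644 → Jun 11, 1644: 2 days.
Total: 2406 days.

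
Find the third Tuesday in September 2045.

September 19, 2045

September 1, 2045 is a Friday.
The first Tuesday is therefore September 5 (4 days later).
The third Tuesday is 5 + 2×7 = September 19.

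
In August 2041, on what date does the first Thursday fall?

August 1, 2041

August 1, 2041 is a Thursday.
The first Thursday is therefore August 1 (same day).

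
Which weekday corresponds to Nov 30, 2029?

Doomsday rule: the anchor day for the 2000s is Tuesday. For year 29: 29÷12 = 2 r 5, and 5÷4 = 1, so 2+5+1 = 8.
Tuesday + 8 ≡ Wednesday — that's 2029's doomsday.
In November the doomsday date is Nov 7.
Nov 30 is 23 days after Nov 7; 23 mod 7 = 2, so Wednesday + 2 = Friday.

Friday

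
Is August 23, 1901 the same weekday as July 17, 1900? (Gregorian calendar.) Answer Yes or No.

From Jul 17, 1900 to Aug 23, 1901 is 402 days.
402 mod 7 = 3, so they are different weekdays.
(Jul 17, 1900 is a Tuesday; Aug 23, 1901 is a Friday.)

No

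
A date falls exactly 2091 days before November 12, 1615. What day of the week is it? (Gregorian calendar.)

Nov 12, 1615 is a Thursday.
2091 mod 7 = 5, so 2091 days before a Thursday is Thursday − 5 = Saturday.

Saturday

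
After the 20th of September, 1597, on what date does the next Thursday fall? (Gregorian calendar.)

September 25, 1597

Sep 20, 1597 is a Saturday.
From Saturday to the next Thursday is 5 days.
Sep 20, 1597 + 5 = Sep 25, 1597.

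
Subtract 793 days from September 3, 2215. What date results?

July 2, 2213

−365 (one year) → Sep 3, 2214 (428 left).
−365 (one year) → Sep 3, 2213 (63 left).
−3 → Aug 31, 2213 (end of Aug, 31 days; 60 left).
−31 → Jul 31, 2213 (end of Jul, 31 days; 29 left).
−29 → Jul 2, 2213.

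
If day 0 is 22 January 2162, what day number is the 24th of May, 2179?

Jan 22, 2162 → Jan 22, 2163: 365 days.
Jan 22, 2163 → Jan 22, 2164: 365 days.
Jan 22, 2164 → Jan 22, 2165: 366 days (Feb 29, 2164 is in that span).
Jan 22, 2165 → Jan 22, 2166: 365 days.
Jan 22, 2166 → Jan 22, 2167: 365 days.
Jan 22, 2167 → Jan 22, 2168: 365 days.
Jan 22, 2168 → Jan 22, 2169: 366 days (Feb 29, 2168 is in that span).
Jan 22, 2169 → Jan 22, 2170: 365 days.
Jan 22, 2170 → Jan 22, 2171: 365 days.
Jan 22, 2171 → Jan 22, 2172: 365 days.
Jan 22, 2172 → Jan 22, 2173: 366 days (Feb 29, 2172 is in that span).
Jan 22, 2173 → Jan 22, 2174: 365 days.
Jan 22, 2174 → Jan 22, 2175: 365 days.
Jan 22, 2175 → Jan 22, 2176: 365 days.
Jan 22, 2176 → Jan 22, 2177: 366 days (Feb 29, 2176 is in that span).
Jan 22, 2177 → Jan 22, 2178: 365 days.
Jan 22, 2178 → Jan 22, 2179: 365 days.
Jan 22, 2179 → Feb 22, 2179: 31 days (January has 31).
Feb 22, 2179 → Mar 22, 2179: 28 days (February has 28).
Mar 22, 2179 → Apr 22, 2179: 31 days (March has 31).
Apr 22, 2179 → May 22, 2179: 30 days (April has 30).
May 22, 2179 → May 24, 2179: 2 days.
Total: 6331 days.

6331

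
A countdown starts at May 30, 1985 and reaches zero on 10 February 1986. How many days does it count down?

256

May 30, 1985 → Jun 30, 1985: 31 days (May has 31).
Jun 30, 1985 → Jul 30, 1985: 30 days (June has 30).
Jul 30, 1985 → Aug 30, 1985: 31 days (July has 31).
Aug 30, 1985 → Sep 30, 1985: 31 days (August has 31).
Sep 30, 1985 → Oct 30, 1985: 30 days (September has 30).
Oct 30, 1985 → Nov 30, 1985: 31 days (October has 31).
Nov 30, 1985 → Dec 30, 1985: 30 days (November has 30).
Dec 30, 1985 → Jan 30, 1986: 31 days (December has 31).
Jan 30, 1986 → Feb 10, 1986: 11 days.
Total: 256 days.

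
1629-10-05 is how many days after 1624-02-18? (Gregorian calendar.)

Feb 18, 1624 → Feb 18, 1625: 366 days (Feb 29, 1624 is in that span).
Feb 18, 1625 → Feb 18, 1626: 365 days.
Feb 18, 1626 → Feb 18, 1627: 365 days.
Feb 18, 1627 → Feb 18, 1628: 365 days.
Feb 18, 1628 → Feb 18, 1629: 366 days (Feb 29, 1628 is in that span).
Feb 18, 1629 → Mar 18, 1629: 28 days (February has 28).
Mar 18, 1629 → Apr 18, 1629: 31 days (March has 31).
Apr 18, 1629 → May 18, 1629: 30 days (April has 30).
May 18, 1629 → Jun 18, 1629: 31 days (May has 31).
Jun 18, 1629 → Jul 18, 1629: 30 days (June has 30).
Jul 18, 1629 → Aug 18, 1629: 31 days (July has 31).
Aug 18, 1629 → Sep 18, 1629: 31 days (August has 31).
Sep 18, 1629 → Oct 5, 1629: 17 days.
Total: 2056 days.

2056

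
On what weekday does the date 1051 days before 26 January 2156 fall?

First find the weekday of Jan 26, 2156. Doomsday rule: the anchor day for the 2100s is Sunday. For year 56: 56÷12 = 4 r 8, and 8÷4 = 2, so 4+8+2 = 14.
Sunday + 14 ≡ Sunday — that's 2156's doomsday.
In January the doomsday date is Jan 4 (2156 is a leap year (divisible by 4)).
Jan 26 is 22 days after Jan 4; 22 mod 7 = 1, so Sunday + 1 = Monday.
1051 mod 7 = 1, so 1051 days before a Monday is Monday − 1 = Sunday.

Sunday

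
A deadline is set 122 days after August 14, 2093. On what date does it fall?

Aug has 31 days: +18 → Sep 1, 2093 (104 left).
Sep has 30 days: +30 → Oct 1, 2093 (74 left).
Oct has 31 days: +31 → Nov 1, 2093 (43 left).
Nov has 30 days: +30 → Dec 1, 2093 (13 left).
+13 → Dec 14, 2093.

December 14, 2093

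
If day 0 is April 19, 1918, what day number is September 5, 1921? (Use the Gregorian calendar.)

1235

Apr 19, 1918 → Apr 19, 1919: 365 days.
Apr 19, 1919 → Apr 19, 1920: 366 days (Feb 29, 1920 is in that span).
Apr 19, 1920 → Apr 19, 1921: 365 days.
Apr 19, 1921 → May 19, 1921: 30 days (April has 30).
May 19, 1921 → Jun 19, 1921: 31 days (May has 31).
Jun 19, 1921 → Jul 19, 1921: 30 days (June has 30).
Jul 19, 1921 → Aug 19, 1921: 31 days (July has 31).
Aug 19, 1921 → Sep 5, 1921: 17 days.
Total: 1235 days.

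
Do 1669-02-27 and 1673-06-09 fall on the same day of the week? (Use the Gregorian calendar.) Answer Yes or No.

From Feb 27, 1669 to Jun 9, 1673 is 1563 days.
1563 mod 7 = 2, so they are different weekdays.
(Feb 27, 1669 is a Wednesday; Jun 9, 1673 is a Friday.)

No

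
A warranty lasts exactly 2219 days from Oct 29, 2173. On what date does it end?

November 26, 2179

+365 (one year) → Oct 29, 2174 (1854 left).
+365 (one year) → Oct 29, 2175 (1489 left).
+366 (one year; includes Feb 29, 2176) → Oct 29, 2176 (1123 left).
+365 (one year) → Oct 29, 2177 (758 left).
+365 (one year) → Oct 29, 2178 (393 left).
Oct has 31 days: +3 → Nov 1, 2178 (390 left).
Nov has 30 days: +30 → Dec 1, 2178 (360 left).
Dec has 31 days: +31 → Jan 1, 2179 (329 left).
Jan has 31 days: +31 → Feb 1, 2179 (298 left).
Feb has 28 days: +28 → Mar 1, 2179 (270 left).
Mar has 31 days: +31 → Apr 1, 2179 (239 left).
Apr has 30 days: +30 → May 1, 2179 (209 left).
May has 31 days: +31 → Jun 1, 2179 (178 left).
Jun has 30 days: +30 → Jul 1, 2179 (148 left).
Jul has 31 days: +31 → Aug 1, 2179 (117 left).
Aug has 31 days: +31 → Sep 1, 2179 (86 left).
Sep has 30 days: +30 → Oct 1, 2179 (56 left).
Oct has 31 days: +31 → Nov 1, 2179 (25 left).
+25 → Nov 26, 2179.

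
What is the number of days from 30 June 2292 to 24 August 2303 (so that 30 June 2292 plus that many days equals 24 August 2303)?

Jun 30, 2292 → Jun 30, 2293: 365 days.
Jun 30, 2293 → Jun 30, 2294: 365 days.
Jun 30, 2294 → Jun 30, 2295: 365 days.
Jun 30, 2295 → Jun 30, 2296: 366 days (Feb 29, 2296 is in that span).
Jun 30, 2296 → Jun 30, 2297: 365 days.
Jun 30, 2297 → Jun 30, 2298: 365 days.
Jun 30, 2298 → Jun 30, 2299: 365 days.
Jun 30, 2299 → Jun 30, 2300: 365 days.
Jun 30, 2300 → Jun 30, 2301: 365 days.
Jun 30, 2301 → Jun 30, 2302: 365 days.
Jun 30, 2302 → Jun 30, 2303: 365 days.
Jun 30, 2303 → Jul 30, 2303: 30 days (June has 30).
Jul 30, 2303 → Aug 24, 2303: 25 days.
Total: 4071 days.

4071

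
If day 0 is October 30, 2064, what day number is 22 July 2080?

5744

Oct 30, 2064 → Oct 30, 2065: 365 days.
Oct 30, 2065 → Oct 30, 2066: 365 days.
Oct 30, 2066 → Oct 30, 2067: 365 days.
Oct 30, 2067 → Oct 30, 2068: 366 days (Feb 29, 2068 is in that span).
Oct 30, 2068 → Oct 30, 2069: 365 days.
Oct 30, 2069 → Oct 30, 2070: 365 days.
Oct 30, 2070 → Oct 30, 2071: 365 days.
Oct 30, 2071 → Oct 30, 2072: 366 days (Feb 29, 2072 is in that span).
Oct 30, 2072 → Oct 30, 2073: 365 days.
Oct 30, 2073 → Oct 30, 2074: 365 days.
Oct 30, 2074 → Oct 30, 2075: 365 days.
Oct 30, 2075 → Oct 30, 2076: 366 days (Feb 29, 2076 is in that span).
Oct 30, 2076 → Oct 30, 2077: 365 days.
Oct 30, 2077 → Oct 30, 2078: 365 days.
Oct 30, 2078 → Oct 30, 2079: 365 days.
Oct 30, 2079 → Nov 30, 2079: 31 days (October has 31).
Nov 30, 2079 → Dec 30, 2079: 30 days (November has 30).
Dec 30, 2079 → Jan 30, 2080: 31 days (December has 31).
Jan 30, 2080 → Feb 29, 2080: 30 days (January has 31).
Feb 29, 2080 → Mar 29, 2080: 29 days (February has 29).
Mar 29, 2080 → Apr 29, 2080: 31 days (March has 31).
Apr 29, 2080 → May 29, 2080: 30 days (April has 30).
May 29, 2080 → Jun 29, 2080: 31 days (May has 31).
Jun 29, 2080 → Jul 22, 2080: 23 days.
Total: 5744 days.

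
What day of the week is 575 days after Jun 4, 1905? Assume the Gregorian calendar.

First find the weekday of Jun 4, 1905. Doomsday rule: the anchor day for the 1900s is Wednesday. For year 05: 5÷12 = 0 r 5, and 5÷4 = 1, so 0+5+1 = 6.
Wednesday + 6 ≡ Tuesday — that's 1905's doomsday.
In June the doomsday date is Jun 6.
Jun 4 is 2 days before Jun 6; 2 mod 7 = 2, so Tuesday − 2 = Sunday.
575 mod 7 = 1, so 575 days after a Sunday is Sunday + 1 = Monday.

Monday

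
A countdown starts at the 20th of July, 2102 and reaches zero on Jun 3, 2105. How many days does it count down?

1049

Jul 20, 2102 → Jul 20, 2103: 365 days.
Jul 20, 2103 → Jul 20, 2104: 366 days (Feb 29, 2104 is in that span).
Jul 20, 2104 → Aug 20, 2104: 31 days (July has 31).
Aug 20, 2104 → Sep 20, 2104: 31 days (August has 31).
Sep 20, 2104 → Oct 20, 2104: 30 days (September has 30).
Oct 20, 2104 → Nov 20, 2104: 31 days (October has 31).
Nov 20, 2104 → Dec 20, 2104: 30 days (November has 30).
Dec 20, 2104 → Jan 20, 2105: 31 days (December has 31).
Jan 20, 2105 → Feb 20, 2105: 31 days (January has 31).
Feb 20, 2105 → Mar 20, 2105: 28 days (February has 28).
Mar 20, 2105 → Apr 20, 2105: 31 days (March has 31).
Apr 20, 2105 → May 20, 2105: 30 days (April has 30).
May 20, 2105 → Jun 3, 2105: 14 days.
Total: 1049 days.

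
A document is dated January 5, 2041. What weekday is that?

Saturday

Doomsday rule: the anchor day for the 2000s is Tuesday. For year 41: 41÷12 = 3 r 5, and 5÷4 = 1, so 3+5+1 = 9.
Tuesday + 9 ≡ Thursday — that's 2041's doomsday.
In January the doomsday date is Jan 3 (2041 is not a leap year).
Jan 5 is 2 days after Jan 3; 2 mod 7 = 2, so Thursday + 2 = Saturday.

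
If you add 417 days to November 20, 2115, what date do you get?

+366 (one year; includes Feb 29, 2116) → Nov 20, 2116 (51 left).
Nov has 30 days: +11 → Dec 1, 2116 (40 left).
Dec has 31 days: +31 → Jan 1, 2117 (9 left).
+9 → Jan 10, 2117.

January 10, 2117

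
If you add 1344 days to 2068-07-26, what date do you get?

+365 (one year) → Jul 26, 2069 (979 left).
+365 (one year) → Jul 26, 2070 (614 left).
+365 (one year) → Jul 26, 2071 (249 left).
Jul has 31 days: +6 → Aug 1, 2071 (243 left).
Aug has 31 days: +31 → Sep 1, 2071 (212 left).
Sep has 30 days: +30 → Oct 1, 2071 (182 left).
Oct has 31 days: +31 → Nov 1, 2071 (151 left).
Nov has 30 days: +30 → Dec 1, 2071 (121 left).
Dec has 31 days: +31 → Jan 1, 2072 (90 left).
Jan has 31 days: +31 → Feb 1, 2072 (59 left).
Feb has 29 days: +29 → Mar 1, 2072 (30 left).
+30 → Mar 31, 2072.

March 31, 2072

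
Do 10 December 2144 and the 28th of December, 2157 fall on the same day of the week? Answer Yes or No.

No

From Dec 10, 2144 to Dec 28, 2157 is 4766 days.
4766 mod 7 = 6, so they are different weekdays.
(Dec 10, 2144 is a Thursday; Dec 28, 2157 is a Wednesday.)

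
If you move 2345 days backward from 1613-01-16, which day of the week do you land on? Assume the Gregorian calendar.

First find the weekday of Jan 16, 1613. Doomsday rule: the anchor day for the 1600s is Tuesday. For year 13: 13÷12 = 1 r 1, and 1÷4 = 0, so 1+1+0 = 2.
Tuesday + 2 ≡ Thursday — that's 1613's doomsday.
In January the doomsday date is Jan 3 (1613 is not a leap year).
Jan 16 is 13 days after Jan 3; 13 mod 7 = 6, so Thursday + 6 = Wednesday.
2345 mod 7 = 0, so 2345 days before a Wednesday is Wednesday − 0 = Wednesday.

Wednesday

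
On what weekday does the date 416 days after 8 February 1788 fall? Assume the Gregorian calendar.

Feb 8, 1788 is a Friday.
416 mod 7 = 3, so 416 days after a Friday is Friday + 3 = Monday.

Monday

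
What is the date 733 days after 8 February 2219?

February 10, 2221

+365 (one year) → Feb 8, 2220 (368 left).
Feb has 29 days: +22 → Mar 1, 2220 (346 left).
Mar has 31 days: +31 → Apr 1, 2220 (315 left).
Apr has 30 days: +30 → May 1, 2220 (285 left).
May has 31 days: +31 → Jun 1, 2220 (254 left).
Jun has 30 days: +30 → Jul 1, 2220 (224 left).
Jul has 31 days: +31 → Aug 1, 2220 (193 left).
Aug has 31 days: +31 → Sep 1, 2220 (162 left).
Sep has 30 days: +30 → Oct 1, 2220 (132 left).
Oct has 31 days: +31 → Nov 1, 2220 (101 left).
Nov has 30 days: +30 → Dec 1, 2220 (71 left).
Dec has 31 days: +31 → Jan 1, 2221 (40 left).
Jan has 31 days: +31 → Feb 1, 2221 (9 left).
+9 → Feb 10, 2221.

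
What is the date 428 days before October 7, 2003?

August 5, 2002

−365 (one year) → Oct 7, 2002 (63 left).
−7 → Sep 30, 2002 (end of Sep, 30 days; 56 left).
−30 → Aug 31, 2002 (end of Aug, 31 days; 26 left).
−26 → Aug 5, 2002.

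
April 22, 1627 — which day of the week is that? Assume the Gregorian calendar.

Thursday

Doomsday rule: the anchor day for the 1600s is Tuesday. For year 27: 27÷12 = 2 r 3, and 3÷4 = 0, so 2+3+0 = 5.
Tuesday + 5 ≡ Sunday — that's 1627's doomsday.
In April the doomsday date is Apr 4.
Apr 22 is 18 days after Apr 4; 18 mod 7 = 4, so Sunday + 4 = Thursday.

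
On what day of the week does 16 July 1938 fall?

Saturday

Doomsday rule: the anchor day for the 1900s is Wednesday. For year 38: 38÷12 = 3 r 2, and 2÷4 = 0, so 3+2+0 = 5.
Wednesday + 5 ≡ Monday — that's 1938's doomsday.
In July the doomsday date is Jul 11.
Jul 16 is 5 days after Jul 11; 5 mod 7 = 5, so Monday + 5 = Saturday.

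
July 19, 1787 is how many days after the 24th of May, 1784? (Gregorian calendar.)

May 24, 1784 → May 24, 1785: 365 days.
May 24, 1785 → May 24, 1786: 365 days.
May 24, 1786 → May 24, 1787: 365 days.
May 24, 1787 → Jun 24, 1787: 31 days (May has 31).
Jun 24, 1787 → Jul 19, 1787: 25 days.
Total: 1151 days.

1151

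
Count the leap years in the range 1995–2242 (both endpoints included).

Multiples of 4 in [1995,2242]: 62.
Of those, multiples of 100: 3 (not leap unless ÷400).
Multiples of 400: 1.
Leap years = 62 − 3 + 1 = 60.

60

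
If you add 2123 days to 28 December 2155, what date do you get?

October 20, 2161

+366 (one year; includes Feb 29, 2156) → Dec 28, 2156 (1757 left).
+365 (one year) → Dec 28, 2157 (1392 left).
+365 (one year) → Dec 28, 2158 (1027 left).
+365 (one year) → Dec 28, 2159 (662 left).
+366 (one year; includes Feb 29, 2160) → Dec 28, 2160 (296 left).
Dec has 31 days: +4 → Jan 1, 2161 (292 left).
Jan has 31 days: +31 → Feb 1, 2161 (261 left).
Feb has 28 days: +28 → Mar 1, 2161 (233 left).
Mar has 31 days: +31 → Apr 1, 2161 (202 left).
Apr has 30 days: +30 → May 1, 2161 (172 left).
May has 31 days: +31 → Jun 1, 2161 (141 left).
Jun has 30 days: +30 → Jul 1, 2161 (111 left).
Jul has 31 days: +31 → Aug 1, 2161 (80 left).
Aug has 31 days: +31 → Sep 1, 2161 (49 left).
Sep has 30 days: +30 → Oct 1, 2161 (19 left).
+19 → Oct 20, 2161.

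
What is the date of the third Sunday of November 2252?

November 21, 2252

November 1, 2252 is a Monday.
The first Sunday is therefore November 7 (6 days later).
The third Sunday is 7 + 2×7 = November 21.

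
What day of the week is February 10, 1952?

Sunday

Doomsday rule: the anchor day for the 1900s is Wednesday. For year 52: 52÷12 = 4 r 4, and 4÷4 = 1, so 4+4+1 = 9.
Wednesday + 9 ≡ Friday — that's 1952's doomsday.
In February the doomsday date is Feb 29 (1952 is a leap year (divisible by 4)).
Feb 10 is 19 days before Feb 29; 19 mod 7 = 5, so Friday − 5 = Sunday.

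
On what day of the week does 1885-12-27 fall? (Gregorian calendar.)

Doomsday rule: the anchor day for the 1800s is Friday. For year 85: 85÷12 = 7 r 1, and 1÷4 = 0, so 7+1+0 = 8.
Friday + 8 ≡ Saturday — that's 1885's doomsday.
In December the doomsday date is Dec 12.
Dec 27 is 15 days after Dec 12; 15 mod 7 = 1, so Saturday + 1 = Sunday.

Sunday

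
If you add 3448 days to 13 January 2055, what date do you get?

June 22, 2064

+365 (one year) → Jan 13, 2056 (3083 left).
+366 (one year; includes Feb 29, 2056) → Jan 13, 2057 (2717 left).
+365 (one year) → Jan 13, 2058 (2352 left).
+365 (one year) → Jan 13, 2059 (1987 left).
+365 (one year) → Jan 13, 2060 (1622 left).
+366 (one year; includes Feb 29, 2060) → Jan 13, 2061 (1256 left).
+365 (one year) → Jan 13, 2062 (891 left).
+365 (one year) → Jan 13, 2063 (526 left).
+365 (one year) → Jan 13, 2064 (161 left).
Jan has 31 days: +19 → Feb 1, 2064 (142 left).
Feb has 29 days: +29 → Mar 1, 2064 (113 left).
Mar has 31 days: +31 → Apr 1, 2064 (82 left).
Apr has 30 days: +30 → May 1, 2064 (52 left).
May has 31 days: +31 → Jun 1, 2064 (21 left).
+21 → Jun 22, 2064.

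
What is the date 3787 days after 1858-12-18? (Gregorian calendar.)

May 1, 1869

+365 (one year) → Dec 18, 1859 (3422 left).
+366 (one year; includes Feb 29, 1860) → Dec 18, 1860 (3056 left).
+365 (one year) → Dec 18, 1861 (2691 left).
+365 (one year) → Dec 18, 1862 (2326 left).
+365 (one year) → Dec 18, 1863 (1961 left).
+366 (one year; includes Feb 29, 1864) → Dec 18, 1864 (1595 left).
+365 (one year) → Dec 18, 1865 (1230 left).
+365 (one year) → Dec 18, 1866 (865 left).
+365 (one year) → Dec 18, 1867 (500 left).
+366 (one year; includes Feb 29, 1868) → Dec 18, 1868 (134 left).
Dec has 31 days: +14 → Jan 1, 1869 (120 left).
Jan has 31 days: +31 → Feb 1, 1869 (89 left).
Feb has 28 days: +28 → Mar 1, 1869 (61 left).
Mar has 31 days: +31 → Apr 1, 1869 (30 left).
Apr has 30 days: +30 → May 1, 1869 (0 left).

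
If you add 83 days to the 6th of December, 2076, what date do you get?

February 27, 2077

Dec has 31 days: +26 → Jan 1, 2077 (57 left).
Jan has 31 days: +31 → Feb 1, 2077 (26 left).
+26 → Feb 27, 2077.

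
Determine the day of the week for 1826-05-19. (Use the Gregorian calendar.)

Doomsday rule: the anchor day for the 1800s is Friday. For year 26: 26÷12 = 2 r 2, and 2÷4 = 0, so 2+2+0 = 4.
Friday + 4 ≡ Tuesday — that's 1826's doomsday.
In May the doomsday date is May 9.
May 19 is 10 days after May 9; 10 mod 7 = 3, so Tuesday + 3 = Friday.

Friday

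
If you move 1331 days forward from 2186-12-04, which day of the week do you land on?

Tuesday

Dec 4, 2186 is a Monday.
1331 mod 7 = 1, so 1331 days after a Monday is Monday + 1 = Tuesday.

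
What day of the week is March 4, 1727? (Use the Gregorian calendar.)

Tuesday

Doomsday rule: the anchor day for the 1700s is Sunday. For year 27: 27÷12 = 2 r 3, and 3÷4 = 0, so 2+3+0 = 5.
Sunday + 5 ≡ Friday — that's 1727's doomsday.
In March the doomsday date is Mar 14.
Mar 4 is 10 days before Mar 14; 10 mod 7 = 3, so Friday − 3 = Tuesday.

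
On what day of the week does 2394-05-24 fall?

Doomsday rule: the anchor day for the 2300s is Wednesday. For year 94: 94÷12 = 7 r 10, and 10÷4 = 2, so 7+10+2 = 19.
Wednesday + 19 ≡ Monday — that's 2394's doomsday.
In May the doomsday date is May 9.
May 24 is 15 days after May 9; 15 mod 7 = 1, so Monday + 1 = Tuesday.

Tuesday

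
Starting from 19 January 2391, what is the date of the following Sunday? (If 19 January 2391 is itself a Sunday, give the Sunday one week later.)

January 20, 2391

Jan 19, 2391 is a Saturday.
From Saturday to the next Sunday is 1 day.
Jan 19, 2391 + 1 = Jan 20, 2391.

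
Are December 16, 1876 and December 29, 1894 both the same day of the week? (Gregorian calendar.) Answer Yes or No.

Yes

From Dec 16, 1876 to Dec 29, 1894 is 6587 days.
6587 mod 7 = 0, so they are the same weekday.
(Dec 16, 1876 is a Saturday; Dec 29, 1894 is a Saturday.)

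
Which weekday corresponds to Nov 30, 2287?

Doomsday rule: the anchor day for the 2200s is Friday. For year 87: 87÷12 = 7 r 3, and 3÷4 = 0, so 7+3+0 = 10.
Friday + 10 ≡ Monday — that's 2287's doomsday.
In November the doomsday date is Nov 7.
Nov 30 is 23 days after Nov 7; 23 mod 7 = 2, so Monday + 2 = Wednesday.

Wednesday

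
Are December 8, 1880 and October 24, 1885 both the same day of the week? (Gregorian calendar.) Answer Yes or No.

From Dec 8, 1880 to Oct 24, 1885 is 1781 days.
1781 mod 7 = 3, so they are different weekdays.
(Dec 8, 1880 is a Wednesday; Oct 24, 1885 is a Saturday.)

No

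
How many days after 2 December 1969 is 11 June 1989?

Dec 2, 1969 → Dec 2, 1970: 365 days.
Dec 2, 1970 → Dec 2, 1971: 365 days.
Dec 2, 1971 → Dec 2, 1972: 366 days (Feb 29, 1972 is in that span).
Dec 2, 1972 → Dec 2, 1973: 365 days.
Dec 2, 1973 → Dec 2, 1974: 365 days.
Dec 2, 1974 → Dec 2, 1975: 365 days.
Dec 2, 1975 → Dec 2, 1976: 366 days (Feb 29, 1976 is in that span).
Dec 2, 1976 → Dec 2, 1977: 365 days.
Dec 2, 1977 → Dec 2, 1978: 365 days.
Dec 2, 1978 → Dec 2, 1979: 365 days.
Dec 2, 1979 → Dec 2, 1980: 366 days (Feb 29, 1980 is in that span).
Dec 2, 1980 → Dec 2, 1981: 365 days.
Dec 2, 1981 → Dec 2, 1982: 365 days.
Dec 2, 1982 → Dec 2, 1983: 365 days.
Dec 2, 1983 → Dec 2, 1984: 366 days (Feb 29, 1984 is in that span).
Dec 2, 1984 → Dec 2, 1985: 365 days.
Dec 2, 1985 → Dec 2, 1986: 365 days.
Dec 2, 1986 → Dec 2, 1987: 365 days.
Dec 2, 1987 → Dec 2, 1988: 366 days (Feb 29, 1988 is in that span).
Dec 2, 1988 → Jan 2, 1989: 31 days (December has 31).
Jan 2, 1989 → Feb 2, 1989: 31 days (January has 31).
Feb 2, 1989 → Mar 2, 1989: 28 days (February has 28).
Mar 2, 1989 → Apr 2, 1989: 31 days (March has 31).
Apr 2, 1989 → May 2, 1989: 30 days (April has 30).
May 2, 1989 → Jun 2, 1989: 31 days (May has 31).
Jun 2, 1989 → Jun 11, 1989: 9 days.
Total: 7131 days.

7131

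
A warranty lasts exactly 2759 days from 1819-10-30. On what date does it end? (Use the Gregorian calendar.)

May 20, 1827

+366 (one year; includes Feb 29, 1820) → Oct 30, 1820 (2393 left).
+365 (one year) → Oct 30, 1821 (2028 left).
+365 (one year) → Oct 30, 1822 (1663 left).
+365 (one year) → Oct 30, 1823 (1298 left).
+366 (one year; includes Feb 29, 1824) → Oct 30, 1824 (932 left).
+365 (one year) → Oct 30, 1825 (567 left).
+365 (one year) → Oct 30, 1826 (202 left).
Oct has 31 days: +2 → Nov 1, 1826 (200 left).
Nov has 30 days: +30 → Dec 1, 1826 (170 left).
Dec has 31 days: +31 → Jan 1, 1827 (139 left).
Jan has 31 days: +31 → Feb 1, 1827 (108 left).
Feb has 28 days: +28 → Mar 1, 1827 (80 left).
Mar has 31 days: +31 → Apr 1, 1827 (49 left).
Apr has 30 days: +30 → May 1, 1827 (19 left).
+19 → May 20, 1827.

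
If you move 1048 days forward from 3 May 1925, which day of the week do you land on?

Friday

May 3, 1925 is a Sunday.
1048 mod 7 = 5, so 1048 days after a Sunday is Sunday + 5 = Friday.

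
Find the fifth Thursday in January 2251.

January 1, 2251 is a Wednesday.
The first Thursday is therefore January 2 (1 days later).
The fifth Thursday is 2 + 4×7 = January 30.

January 30, 2251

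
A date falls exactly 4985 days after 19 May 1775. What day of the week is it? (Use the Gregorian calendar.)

Saturday

May 19, 1775 is a Friday.
4985 mod 7 = 1, so 4985 days after a Friday is Friday + 1 = Saturday.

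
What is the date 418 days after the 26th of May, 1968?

+365 (one year) → May 26, 1969 (53 left).
May has 31 days: +6 → Jun 1, 1969 (47 left).
Jun has 30 days: +30 → Jul 1, 1969 (17 left).
+17 → Jul 18, 1969.

July 18, 1969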